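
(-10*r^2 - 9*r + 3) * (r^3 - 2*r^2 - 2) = -10*r^5 + 11*r^4 + 21*r^3 + 14*r^2 + 18*r - 6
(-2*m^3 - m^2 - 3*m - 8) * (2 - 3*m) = 6*m^4 - m^3 + 7*m^2 + 18*m - 16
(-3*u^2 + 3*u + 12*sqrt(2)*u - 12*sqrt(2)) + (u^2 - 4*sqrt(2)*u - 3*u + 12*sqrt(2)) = -2*u^2 + 8*sqrt(2)*u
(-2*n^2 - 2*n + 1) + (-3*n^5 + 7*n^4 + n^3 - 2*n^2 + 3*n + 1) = -3*n^5 + 7*n^4 + n^3 - 4*n^2 + n + 2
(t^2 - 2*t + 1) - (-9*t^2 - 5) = 10*t^2 - 2*t + 6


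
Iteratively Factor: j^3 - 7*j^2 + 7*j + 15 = (j + 1)*(j^2 - 8*j + 15) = (j - 5)*(j + 1)*(j - 3)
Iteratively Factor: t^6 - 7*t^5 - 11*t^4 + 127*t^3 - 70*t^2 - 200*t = (t - 2)*(t^5 - 5*t^4 - 21*t^3 + 85*t^2 + 100*t) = t*(t - 2)*(t^4 - 5*t^3 - 21*t^2 + 85*t + 100) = t*(t - 2)*(t + 4)*(t^3 - 9*t^2 + 15*t + 25) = t*(t - 5)*(t - 2)*(t + 4)*(t^2 - 4*t - 5) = t*(t - 5)*(t - 2)*(t + 1)*(t + 4)*(t - 5)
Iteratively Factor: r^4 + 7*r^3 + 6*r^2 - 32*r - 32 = (r - 2)*(r^3 + 9*r^2 + 24*r + 16) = (r - 2)*(r + 4)*(r^2 + 5*r + 4) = (r - 2)*(r + 1)*(r + 4)*(r + 4)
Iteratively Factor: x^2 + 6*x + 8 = (x + 2)*(x + 4)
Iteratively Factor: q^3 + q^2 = (q + 1)*(q^2) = q*(q + 1)*(q)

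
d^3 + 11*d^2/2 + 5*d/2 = d*(d + 1/2)*(d + 5)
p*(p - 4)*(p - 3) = p^3 - 7*p^2 + 12*p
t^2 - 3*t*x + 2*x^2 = (t - 2*x)*(t - x)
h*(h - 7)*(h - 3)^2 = h^4 - 13*h^3 + 51*h^2 - 63*h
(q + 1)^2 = q^2 + 2*q + 1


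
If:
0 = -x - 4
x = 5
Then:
No Solution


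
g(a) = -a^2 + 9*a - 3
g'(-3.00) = 15.00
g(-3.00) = -39.00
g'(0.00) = 9.00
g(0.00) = -3.00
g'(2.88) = 3.24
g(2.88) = 14.63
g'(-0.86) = 10.72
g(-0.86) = -11.48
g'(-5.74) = 20.48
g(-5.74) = -87.61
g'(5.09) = -1.18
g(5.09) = 16.90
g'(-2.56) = 14.12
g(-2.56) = -32.59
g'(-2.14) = 13.28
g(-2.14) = -26.84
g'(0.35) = 8.30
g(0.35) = 0.03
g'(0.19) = 8.62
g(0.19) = -1.33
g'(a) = 9 - 2*a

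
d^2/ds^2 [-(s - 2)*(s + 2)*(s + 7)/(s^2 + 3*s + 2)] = 36/(s^3 + 3*s^2 + 3*s + 1)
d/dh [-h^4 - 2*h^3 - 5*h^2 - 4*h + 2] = -4*h^3 - 6*h^2 - 10*h - 4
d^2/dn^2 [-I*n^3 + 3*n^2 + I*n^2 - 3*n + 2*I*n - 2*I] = -6*I*n + 6 + 2*I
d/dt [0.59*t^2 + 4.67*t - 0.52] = 1.18*t + 4.67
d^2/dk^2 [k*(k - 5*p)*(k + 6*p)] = 6*k + 2*p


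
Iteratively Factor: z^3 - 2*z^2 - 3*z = (z - 3)*(z^2 + z) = z*(z - 3)*(z + 1)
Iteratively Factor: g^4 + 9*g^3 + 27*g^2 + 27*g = (g + 3)*(g^3 + 6*g^2 + 9*g) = g*(g + 3)*(g^2 + 6*g + 9) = g*(g + 3)^2*(g + 3)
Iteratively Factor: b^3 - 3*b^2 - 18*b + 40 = (b - 2)*(b^2 - b - 20) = (b - 2)*(b + 4)*(b - 5)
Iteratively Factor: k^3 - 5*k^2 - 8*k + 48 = (k + 3)*(k^2 - 8*k + 16) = (k - 4)*(k + 3)*(k - 4)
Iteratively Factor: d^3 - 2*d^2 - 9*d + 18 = (d - 2)*(d^2 - 9) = (d - 2)*(d + 3)*(d - 3)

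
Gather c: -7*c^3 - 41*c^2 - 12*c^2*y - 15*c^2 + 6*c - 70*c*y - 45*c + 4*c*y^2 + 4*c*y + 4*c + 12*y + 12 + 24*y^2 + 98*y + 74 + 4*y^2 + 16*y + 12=-7*c^3 + c^2*(-12*y - 56) + c*(4*y^2 - 66*y - 35) + 28*y^2 + 126*y + 98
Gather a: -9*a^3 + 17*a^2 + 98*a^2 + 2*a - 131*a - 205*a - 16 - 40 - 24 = -9*a^3 + 115*a^2 - 334*a - 80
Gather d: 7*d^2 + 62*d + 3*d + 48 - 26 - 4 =7*d^2 + 65*d + 18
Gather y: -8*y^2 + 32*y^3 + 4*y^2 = 32*y^3 - 4*y^2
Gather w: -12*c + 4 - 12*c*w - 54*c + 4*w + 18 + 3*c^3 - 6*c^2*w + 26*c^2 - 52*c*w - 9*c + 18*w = 3*c^3 + 26*c^2 - 75*c + w*(-6*c^2 - 64*c + 22) + 22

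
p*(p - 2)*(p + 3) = p^3 + p^2 - 6*p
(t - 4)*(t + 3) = t^2 - t - 12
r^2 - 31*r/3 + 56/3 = (r - 8)*(r - 7/3)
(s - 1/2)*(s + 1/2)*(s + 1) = s^3 + s^2 - s/4 - 1/4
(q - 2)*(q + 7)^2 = q^3 + 12*q^2 + 21*q - 98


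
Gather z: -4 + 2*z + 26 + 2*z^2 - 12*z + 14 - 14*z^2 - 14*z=-12*z^2 - 24*z + 36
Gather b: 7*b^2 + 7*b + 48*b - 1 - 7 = 7*b^2 + 55*b - 8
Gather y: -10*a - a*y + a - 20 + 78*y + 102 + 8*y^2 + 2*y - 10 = -9*a + 8*y^2 + y*(80 - a) + 72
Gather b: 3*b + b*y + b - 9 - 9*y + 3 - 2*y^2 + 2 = b*(y + 4) - 2*y^2 - 9*y - 4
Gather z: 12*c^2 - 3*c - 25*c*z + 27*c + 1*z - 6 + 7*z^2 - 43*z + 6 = 12*c^2 + 24*c + 7*z^2 + z*(-25*c - 42)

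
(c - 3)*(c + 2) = c^2 - c - 6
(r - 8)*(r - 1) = r^2 - 9*r + 8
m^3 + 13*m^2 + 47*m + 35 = (m + 1)*(m + 5)*(m + 7)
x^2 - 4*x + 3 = (x - 3)*(x - 1)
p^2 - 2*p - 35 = (p - 7)*(p + 5)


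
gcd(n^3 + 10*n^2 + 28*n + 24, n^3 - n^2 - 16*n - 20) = n^2 + 4*n + 4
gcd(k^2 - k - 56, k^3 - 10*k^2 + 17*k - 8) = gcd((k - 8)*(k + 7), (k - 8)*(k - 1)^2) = k - 8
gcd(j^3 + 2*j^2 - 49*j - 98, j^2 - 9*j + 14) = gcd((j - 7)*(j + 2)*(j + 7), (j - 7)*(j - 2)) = j - 7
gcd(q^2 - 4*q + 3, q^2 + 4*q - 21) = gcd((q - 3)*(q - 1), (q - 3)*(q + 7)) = q - 3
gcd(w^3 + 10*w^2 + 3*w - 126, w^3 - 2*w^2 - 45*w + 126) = w^2 + 4*w - 21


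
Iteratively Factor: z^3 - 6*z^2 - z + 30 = (z - 5)*(z^2 - z - 6) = (z - 5)*(z - 3)*(z + 2)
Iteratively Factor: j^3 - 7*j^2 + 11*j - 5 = (j - 1)*(j^2 - 6*j + 5) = (j - 1)^2*(j - 5)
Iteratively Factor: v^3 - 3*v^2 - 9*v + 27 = (v + 3)*(v^2 - 6*v + 9) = (v - 3)*(v + 3)*(v - 3)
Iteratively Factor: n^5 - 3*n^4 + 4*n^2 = (n)*(n^4 - 3*n^3 + 4*n) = n*(n + 1)*(n^3 - 4*n^2 + 4*n) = n*(n - 2)*(n + 1)*(n^2 - 2*n) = n*(n - 2)^2*(n + 1)*(n)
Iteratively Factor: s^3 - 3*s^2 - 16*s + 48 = (s + 4)*(s^2 - 7*s + 12) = (s - 4)*(s + 4)*(s - 3)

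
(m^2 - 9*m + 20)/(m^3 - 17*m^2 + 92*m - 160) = 1/(m - 8)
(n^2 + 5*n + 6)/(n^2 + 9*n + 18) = (n + 2)/(n + 6)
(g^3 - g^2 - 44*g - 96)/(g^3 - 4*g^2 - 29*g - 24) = (g + 4)/(g + 1)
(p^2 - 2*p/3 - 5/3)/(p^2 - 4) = (3*p^2 - 2*p - 5)/(3*(p^2 - 4))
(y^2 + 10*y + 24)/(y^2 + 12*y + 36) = (y + 4)/(y + 6)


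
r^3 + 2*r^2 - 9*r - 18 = (r - 3)*(r + 2)*(r + 3)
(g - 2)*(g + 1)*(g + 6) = g^3 + 5*g^2 - 8*g - 12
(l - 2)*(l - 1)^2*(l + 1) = l^4 - 3*l^3 + l^2 + 3*l - 2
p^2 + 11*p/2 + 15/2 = (p + 5/2)*(p + 3)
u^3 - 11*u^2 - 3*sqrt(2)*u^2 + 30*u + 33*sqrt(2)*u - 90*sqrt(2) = (u - 6)*(u - 5)*(u - 3*sqrt(2))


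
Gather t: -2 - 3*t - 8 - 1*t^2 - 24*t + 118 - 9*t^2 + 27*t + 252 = 360 - 10*t^2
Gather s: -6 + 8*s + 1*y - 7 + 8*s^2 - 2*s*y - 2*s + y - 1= 8*s^2 + s*(6 - 2*y) + 2*y - 14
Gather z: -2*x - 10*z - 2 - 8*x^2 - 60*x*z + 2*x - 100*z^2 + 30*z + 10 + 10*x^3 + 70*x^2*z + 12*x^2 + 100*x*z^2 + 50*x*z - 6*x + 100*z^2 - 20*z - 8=10*x^3 + 4*x^2 + 100*x*z^2 - 6*x + z*(70*x^2 - 10*x)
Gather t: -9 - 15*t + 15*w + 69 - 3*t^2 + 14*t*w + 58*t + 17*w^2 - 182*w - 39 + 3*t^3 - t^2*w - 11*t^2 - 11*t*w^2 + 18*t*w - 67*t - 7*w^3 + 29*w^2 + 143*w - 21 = 3*t^3 + t^2*(-w - 14) + t*(-11*w^2 + 32*w - 24) - 7*w^3 + 46*w^2 - 24*w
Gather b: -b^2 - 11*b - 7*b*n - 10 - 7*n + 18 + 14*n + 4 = -b^2 + b*(-7*n - 11) + 7*n + 12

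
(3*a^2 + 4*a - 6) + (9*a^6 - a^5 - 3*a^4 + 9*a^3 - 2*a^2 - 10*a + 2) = 9*a^6 - a^5 - 3*a^4 + 9*a^3 + a^2 - 6*a - 4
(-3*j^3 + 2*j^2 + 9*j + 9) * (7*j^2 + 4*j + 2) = -21*j^5 + 2*j^4 + 65*j^3 + 103*j^2 + 54*j + 18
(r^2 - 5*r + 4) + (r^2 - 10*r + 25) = 2*r^2 - 15*r + 29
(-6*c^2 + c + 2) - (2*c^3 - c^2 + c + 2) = -2*c^3 - 5*c^2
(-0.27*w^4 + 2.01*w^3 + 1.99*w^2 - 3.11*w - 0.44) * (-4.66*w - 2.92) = 1.2582*w^5 - 8.5782*w^4 - 15.1426*w^3 + 8.6818*w^2 + 11.1316*w + 1.2848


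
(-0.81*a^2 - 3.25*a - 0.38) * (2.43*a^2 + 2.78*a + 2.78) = -1.9683*a^4 - 10.1493*a^3 - 12.2102*a^2 - 10.0914*a - 1.0564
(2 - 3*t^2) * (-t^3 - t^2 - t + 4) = 3*t^5 + 3*t^4 + t^3 - 14*t^2 - 2*t + 8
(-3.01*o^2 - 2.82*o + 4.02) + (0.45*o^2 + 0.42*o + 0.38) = -2.56*o^2 - 2.4*o + 4.4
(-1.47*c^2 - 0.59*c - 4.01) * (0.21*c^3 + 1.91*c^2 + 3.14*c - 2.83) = -0.3087*c^5 - 2.9316*c^4 - 6.5848*c^3 - 5.3516*c^2 - 10.9217*c + 11.3483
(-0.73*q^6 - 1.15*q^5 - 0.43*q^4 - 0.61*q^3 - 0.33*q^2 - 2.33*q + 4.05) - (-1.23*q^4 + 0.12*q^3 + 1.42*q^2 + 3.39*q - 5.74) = -0.73*q^6 - 1.15*q^5 + 0.8*q^4 - 0.73*q^3 - 1.75*q^2 - 5.72*q + 9.79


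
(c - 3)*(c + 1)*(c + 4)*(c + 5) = c^4 + 7*c^3 - c^2 - 67*c - 60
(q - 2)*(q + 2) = q^2 - 4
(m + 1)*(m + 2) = m^2 + 3*m + 2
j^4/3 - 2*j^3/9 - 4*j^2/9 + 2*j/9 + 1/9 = (j/3 + 1/3)*(j - 1)^2*(j + 1/3)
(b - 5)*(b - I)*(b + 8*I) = b^3 - 5*b^2 + 7*I*b^2 + 8*b - 35*I*b - 40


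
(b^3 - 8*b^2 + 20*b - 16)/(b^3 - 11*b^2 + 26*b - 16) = (b^2 - 6*b + 8)/(b^2 - 9*b + 8)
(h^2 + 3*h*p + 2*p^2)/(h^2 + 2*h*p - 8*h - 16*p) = (h + p)/(h - 8)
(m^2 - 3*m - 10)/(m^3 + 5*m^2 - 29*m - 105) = (m + 2)/(m^2 + 10*m + 21)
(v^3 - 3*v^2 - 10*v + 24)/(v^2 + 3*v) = v - 6 + 8/v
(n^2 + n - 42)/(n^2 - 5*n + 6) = (n^2 + n - 42)/(n^2 - 5*n + 6)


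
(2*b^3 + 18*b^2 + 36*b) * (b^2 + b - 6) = 2*b^5 + 20*b^4 + 42*b^3 - 72*b^2 - 216*b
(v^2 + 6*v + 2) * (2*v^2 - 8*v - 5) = 2*v^4 + 4*v^3 - 49*v^2 - 46*v - 10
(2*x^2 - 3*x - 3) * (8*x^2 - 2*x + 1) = 16*x^4 - 28*x^3 - 16*x^2 + 3*x - 3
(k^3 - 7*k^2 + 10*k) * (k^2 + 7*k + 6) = k^5 - 33*k^3 + 28*k^2 + 60*k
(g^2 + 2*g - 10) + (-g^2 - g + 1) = g - 9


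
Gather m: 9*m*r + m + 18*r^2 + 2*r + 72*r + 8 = m*(9*r + 1) + 18*r^2 + 74*r + 8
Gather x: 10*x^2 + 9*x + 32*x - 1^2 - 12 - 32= 10*x^2 + 41*x - 45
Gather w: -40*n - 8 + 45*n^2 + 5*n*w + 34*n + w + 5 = 45*n^2 - 6*n + w*(5*n + 1) - 3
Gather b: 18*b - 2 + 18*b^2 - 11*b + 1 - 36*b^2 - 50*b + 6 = -18*b^2 - 43*b + 5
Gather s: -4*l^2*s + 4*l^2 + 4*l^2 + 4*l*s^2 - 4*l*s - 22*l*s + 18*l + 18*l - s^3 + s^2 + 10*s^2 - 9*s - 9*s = 8*l^2 + 36*l - s^3 + s^2*(4*l + 11) + s*(-4*l^2 - 26*l - 18)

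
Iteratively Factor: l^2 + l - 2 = (l + 2)*(l - 1)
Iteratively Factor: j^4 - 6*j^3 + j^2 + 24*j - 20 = (j - 5)*(j^3 - j^2 - 4*j + 4) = (j - 5)*(j - 1)*(j^2 - 4) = (j - 5)*(j - 1)*(j + 2)*(j - 2)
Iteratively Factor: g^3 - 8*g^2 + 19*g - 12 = (g - 3)*(g^2 - 5*g + 4) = (g - 3)*(g - 1)*(g - 4)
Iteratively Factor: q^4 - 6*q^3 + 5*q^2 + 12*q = (q - 3)*(q^3 - 3*q^2 - 4*q) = (q - 3)*(q + 1)*(q^2 - 4*q) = q*(q - 3)*(q + 1)*(q - 4)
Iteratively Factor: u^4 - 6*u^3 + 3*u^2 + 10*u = (u + 1)*(u^3 - 7*u^2 + 10*u) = (u - 2)*(u + 1)*(u^2 - 5*u) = (u - 5)*(u - 2)*(u + 1)*(u)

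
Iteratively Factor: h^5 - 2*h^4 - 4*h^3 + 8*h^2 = (h - 2)*(h^4 - 4*h^2) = h*(h - 2)*(h^3 - 4*h) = h^2*(h - 2)*(h^2 - 4) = h^2*(h - 2)^2*(h + 2)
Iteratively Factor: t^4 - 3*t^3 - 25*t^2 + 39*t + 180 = (t - 4)*(t^3 + t^2 - 21*t - 45) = (t - 4)*(t + 3)*(t^2 - 2*t - 15) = (t - 5)*(t - 4)*(t + 3)*(t + 3)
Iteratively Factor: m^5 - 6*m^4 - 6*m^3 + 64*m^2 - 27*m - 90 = (m + 1)*(m^4 - 7*m^3 + m^2 + 63*m - 90) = (m - 3)*(m + 1)*(m^3 - 4*m^2 - 11*m + 30) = (m - 3)*(m + 1)*(m + 3)*(m^2 - 7*m + 10) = (m - 5)*(m - 3)*(m + 1)*(m + 3)*(m - 2)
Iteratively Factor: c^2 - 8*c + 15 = (c - 5)*(c - 3)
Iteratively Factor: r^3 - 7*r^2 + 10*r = (r - 2)*(r^2 - 5*r) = (r - 5)*(r - 2)*(r)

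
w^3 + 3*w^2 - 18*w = w*(w - 3)*(w + 6)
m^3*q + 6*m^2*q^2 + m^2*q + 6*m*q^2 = m*(m + 6*q)*(m*q + q)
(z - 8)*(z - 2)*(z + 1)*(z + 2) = z^4 - 7*z^3 - 12*z^2 + 28*z + 32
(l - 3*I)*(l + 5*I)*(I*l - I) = I*l^3 - 2*l^2 - I*l^2 + 2*l + 15*I*l - 15*I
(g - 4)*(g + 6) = g^2 + 2*g - 24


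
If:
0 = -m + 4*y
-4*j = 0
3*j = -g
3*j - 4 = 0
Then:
No Solution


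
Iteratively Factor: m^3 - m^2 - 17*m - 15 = (m + 1)*(m^2 - 2*m - 15) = (m + 1)*(m + 3)*(m - 5)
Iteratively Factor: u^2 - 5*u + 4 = (u - 1)*(u - 4)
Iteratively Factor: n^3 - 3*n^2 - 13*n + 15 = (n - 1)*(n^2 - 2*n - 15) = (n - 5)*(n - 1)*(n + 3)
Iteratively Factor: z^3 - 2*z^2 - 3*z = (z - 3)*(z^2 + z) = z*(z - 3)*(z + 1)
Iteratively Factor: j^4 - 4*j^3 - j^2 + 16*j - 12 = (j - 1)*(j^3 - 3*j^2 - 4*j + 12) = (j - 2)*(j - 1)*(j^2 - j - 6) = (j - 3)*(j - 2)*(j - 1)*(j + 2)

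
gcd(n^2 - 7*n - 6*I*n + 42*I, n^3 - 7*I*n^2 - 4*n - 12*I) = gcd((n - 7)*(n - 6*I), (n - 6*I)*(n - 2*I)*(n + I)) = n - 6*I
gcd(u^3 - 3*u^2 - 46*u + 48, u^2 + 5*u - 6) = u^2 + 5*u - 6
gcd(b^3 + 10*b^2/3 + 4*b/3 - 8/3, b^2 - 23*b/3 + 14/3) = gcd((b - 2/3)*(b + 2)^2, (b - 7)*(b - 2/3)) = b - 2/3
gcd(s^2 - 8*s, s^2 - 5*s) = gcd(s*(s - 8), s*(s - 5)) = s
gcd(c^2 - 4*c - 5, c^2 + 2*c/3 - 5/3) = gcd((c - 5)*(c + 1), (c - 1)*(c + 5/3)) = 1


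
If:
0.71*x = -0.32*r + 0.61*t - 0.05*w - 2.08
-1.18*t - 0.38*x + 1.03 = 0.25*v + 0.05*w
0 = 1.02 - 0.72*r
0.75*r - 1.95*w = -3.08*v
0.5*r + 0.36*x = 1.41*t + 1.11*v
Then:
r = 1.42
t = 2.05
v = -2.47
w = -3.36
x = -1.57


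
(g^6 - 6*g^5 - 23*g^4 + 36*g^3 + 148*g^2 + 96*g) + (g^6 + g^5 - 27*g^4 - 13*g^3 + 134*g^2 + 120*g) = 2*g^6 - 5*g^5 - 50*g^4 + 23*g^3 + 282*g^2 + 216*g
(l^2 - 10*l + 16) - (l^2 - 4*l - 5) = 21 - 6*l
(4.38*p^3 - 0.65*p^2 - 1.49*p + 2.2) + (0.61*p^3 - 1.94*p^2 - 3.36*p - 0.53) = 4.99*p^3 - 2.59*p^2 - 4.85*p + 1.67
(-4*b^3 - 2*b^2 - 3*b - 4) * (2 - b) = 4*b^4 - 6*b^3 - b^2 - 2*b - 8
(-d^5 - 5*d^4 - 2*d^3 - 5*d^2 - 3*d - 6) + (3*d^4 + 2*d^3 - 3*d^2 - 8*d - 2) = -d^5 - 2*d^4 - 8*d^2 - 11*d - 8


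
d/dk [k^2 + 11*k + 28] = 2*k + 11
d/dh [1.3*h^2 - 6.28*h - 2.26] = 2.6*h - 6.28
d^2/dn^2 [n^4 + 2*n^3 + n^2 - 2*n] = 12*n^2 + 12*n + 2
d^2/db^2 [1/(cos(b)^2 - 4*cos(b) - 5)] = (4*sin(b)^4 - 38*sin(b)^2 - 5*cos(b) - 3*cos(3*b) - 8)/(sin(b)^2 + 4*cos(b) + 4)^3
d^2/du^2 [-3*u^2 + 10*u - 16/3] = -6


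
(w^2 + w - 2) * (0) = 0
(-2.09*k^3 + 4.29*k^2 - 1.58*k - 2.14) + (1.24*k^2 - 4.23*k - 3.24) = -2.09*k^3 + 5.53*k^2 - 5.81*k - 5.38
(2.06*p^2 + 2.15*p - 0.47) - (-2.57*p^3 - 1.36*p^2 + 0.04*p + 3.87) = 2.57*p^3 + 3.42*p^2 + 2.11*p - 4.34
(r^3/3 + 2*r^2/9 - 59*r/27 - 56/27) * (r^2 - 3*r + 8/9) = r^5/3 - 7*r^4/9 - 23*r^3/9 + 379*r^2/81 + 1040*r/243 - 448/243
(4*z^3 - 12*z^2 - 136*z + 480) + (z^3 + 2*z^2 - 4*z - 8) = 5*z^3 - 10*z^2 - 140*z + 472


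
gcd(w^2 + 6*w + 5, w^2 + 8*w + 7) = w + 1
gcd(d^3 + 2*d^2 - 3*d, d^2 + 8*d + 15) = d + 3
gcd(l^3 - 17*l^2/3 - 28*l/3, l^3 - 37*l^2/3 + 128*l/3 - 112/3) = l - 7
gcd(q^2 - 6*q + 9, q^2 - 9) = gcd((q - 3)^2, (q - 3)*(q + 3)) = q - 3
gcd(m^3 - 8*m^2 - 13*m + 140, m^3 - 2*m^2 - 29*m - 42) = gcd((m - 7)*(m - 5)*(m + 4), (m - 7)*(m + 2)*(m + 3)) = m - 7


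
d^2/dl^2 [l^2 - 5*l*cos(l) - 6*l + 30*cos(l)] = 5*l*cos(l) + 10*sin(l) - 30*cos(l) + 2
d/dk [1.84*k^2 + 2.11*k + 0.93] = 3.68*k + 2.11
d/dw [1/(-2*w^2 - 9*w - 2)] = (4*w + 9)/(2*w^2 + 9*w + 2)^2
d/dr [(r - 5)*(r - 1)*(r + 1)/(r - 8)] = (2*r^3 - 29*r^2 + 80*r + 3)/(r^2 - 16*r + 64)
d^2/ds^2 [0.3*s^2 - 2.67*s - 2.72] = 0.600000000000000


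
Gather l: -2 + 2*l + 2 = 2*l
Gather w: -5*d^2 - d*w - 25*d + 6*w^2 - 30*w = -5*d^2 - 25*d + 6*w^2 + w*(-d - 30)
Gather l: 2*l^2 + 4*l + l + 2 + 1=2*l^2 + 5*l + 3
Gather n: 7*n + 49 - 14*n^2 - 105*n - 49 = -14*n^2 - 98*n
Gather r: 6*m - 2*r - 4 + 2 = 6*m - 2*r - 2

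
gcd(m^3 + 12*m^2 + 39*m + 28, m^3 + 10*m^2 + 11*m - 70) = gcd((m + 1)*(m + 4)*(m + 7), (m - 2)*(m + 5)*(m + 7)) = m + 7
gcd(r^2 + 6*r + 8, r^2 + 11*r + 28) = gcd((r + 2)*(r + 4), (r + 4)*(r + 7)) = r + 4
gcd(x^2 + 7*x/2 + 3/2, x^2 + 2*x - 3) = x + 3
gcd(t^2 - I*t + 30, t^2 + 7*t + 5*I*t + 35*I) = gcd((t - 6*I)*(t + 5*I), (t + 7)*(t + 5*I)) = t + 5*I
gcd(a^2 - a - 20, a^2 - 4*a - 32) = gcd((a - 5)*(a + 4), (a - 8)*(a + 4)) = a + 4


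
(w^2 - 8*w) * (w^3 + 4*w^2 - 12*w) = w^5 - 4*w^4 - 44*w^3 + 96*w^2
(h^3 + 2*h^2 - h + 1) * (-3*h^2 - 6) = -3*h^5 - 6*h^4 - 3*h^3 - 15*h^2 + 6*h - 6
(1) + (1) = 2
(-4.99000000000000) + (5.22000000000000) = 0.230000000000000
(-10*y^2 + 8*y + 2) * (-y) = 10*y^3 - 8*y^2 - 2*y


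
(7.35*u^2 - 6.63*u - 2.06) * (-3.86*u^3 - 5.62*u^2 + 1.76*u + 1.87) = -28.371*u^5 - 15.7152*u^4 + 58.1482*u^3 + 13.6529*u^2 - 16.0237*u - 3.8522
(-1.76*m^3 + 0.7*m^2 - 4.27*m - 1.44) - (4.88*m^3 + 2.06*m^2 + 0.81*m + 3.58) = -6.64*m^3 - 1.36*m^2 - 5.08*m - 5.02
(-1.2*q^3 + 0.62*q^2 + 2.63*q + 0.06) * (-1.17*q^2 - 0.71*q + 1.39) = 1.404*q^5 + 0.1266*q^4 - 5.1853*q^3 - 1.0757*q^2 + 3.6131*q + 0.0834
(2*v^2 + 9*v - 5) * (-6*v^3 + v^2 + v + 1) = -12*v^5 - 52*v^4 + 41*v^3 + 6*v^2 + 4*v - 5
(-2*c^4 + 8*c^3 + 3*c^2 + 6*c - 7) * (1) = -2*c^4 + 8*c^3 + 3*c^2 + 6*c - 7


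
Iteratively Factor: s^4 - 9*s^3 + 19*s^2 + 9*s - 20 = (s - 5)*(s^3 - 4*s^2 - s + 4) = (s - 5)*(s - 1)*(s^2 - 3*s - 4) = (s - 5)*(s - 1)*(s + 1)*(s - 4)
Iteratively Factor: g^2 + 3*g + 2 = (g + 2)*(g + 1)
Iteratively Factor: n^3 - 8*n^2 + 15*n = (n - 3)*(n^2 - 5*n) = n*(n - 3)*(n - 5)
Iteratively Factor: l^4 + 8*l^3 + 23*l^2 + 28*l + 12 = (l + 1)*(l^3 + 7*l^2 + 16*l + 12) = (l + 1)*(l + 3)*(l^2 + 4*l + 4) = (l + 1)*(l + 2)*(l + 3)*(l + 2)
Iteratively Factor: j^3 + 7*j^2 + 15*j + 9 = (j + 3)*(j^2 + 4*j + 3) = (j + 3)^2*(j + 1)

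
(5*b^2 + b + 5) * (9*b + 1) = 45*b^3 + 14*b^2 + 46*b + 5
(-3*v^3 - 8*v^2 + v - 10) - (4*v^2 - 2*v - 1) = -3*v^3 - 12*v^2 + 3*v - 9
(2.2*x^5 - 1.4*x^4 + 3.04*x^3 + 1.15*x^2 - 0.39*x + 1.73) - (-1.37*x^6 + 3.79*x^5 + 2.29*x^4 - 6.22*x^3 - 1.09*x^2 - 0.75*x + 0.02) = 1.37*x^6 - 1.59*x^5 - 3.69*x^4 + 9.26*x^3 + 2.24*x^2 + 0.36*x + 1.71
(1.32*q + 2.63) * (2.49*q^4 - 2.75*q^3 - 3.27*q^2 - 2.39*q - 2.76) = 3.2868*q^5 + 2.9187*q^4 - 11.5489*q^3 - 11.7549*q^2 - 9.9289*q - 7.2588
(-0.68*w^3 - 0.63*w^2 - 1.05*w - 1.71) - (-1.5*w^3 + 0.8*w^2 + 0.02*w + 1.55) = 0.82*w^3 - 1.43*w^2 - 1.07*w - 3.26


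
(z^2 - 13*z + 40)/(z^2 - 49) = (z^2 - 13*z + 40)/(z^2 - 49)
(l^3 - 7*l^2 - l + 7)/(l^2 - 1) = l - 7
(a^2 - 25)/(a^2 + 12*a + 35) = (a - 5)/(a + 7)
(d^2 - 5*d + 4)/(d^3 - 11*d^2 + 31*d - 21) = (d - 4)/(d^2 - 10*d + 21)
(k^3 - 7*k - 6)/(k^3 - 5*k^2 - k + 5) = (k^2 - k - 6)/(k^2 - 6*k + 5)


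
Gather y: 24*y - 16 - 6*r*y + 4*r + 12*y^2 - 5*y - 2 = 4*r + 12*y^2 + y*(19 - 6*r) - 18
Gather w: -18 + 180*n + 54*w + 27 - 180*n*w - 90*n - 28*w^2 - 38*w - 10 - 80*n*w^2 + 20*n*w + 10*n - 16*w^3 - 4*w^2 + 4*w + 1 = 100*n - 16*w^3 + w^2*(-80*n - 32) + w*(20 - 160*n)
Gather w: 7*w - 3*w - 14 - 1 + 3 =4*w - 12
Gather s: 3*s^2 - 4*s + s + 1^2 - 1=3*s^2 - 3*s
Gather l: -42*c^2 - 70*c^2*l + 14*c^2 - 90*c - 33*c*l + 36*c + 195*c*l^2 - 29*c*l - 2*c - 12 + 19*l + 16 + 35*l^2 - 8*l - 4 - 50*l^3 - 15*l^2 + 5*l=-28*c^2 - 56*c - 50*l^3 + l^2*(195*c + 20) + l*(-70*c^2 - 62*c + 16)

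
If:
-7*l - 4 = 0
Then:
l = -4/7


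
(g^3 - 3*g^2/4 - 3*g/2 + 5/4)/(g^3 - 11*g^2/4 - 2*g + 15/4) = (g - 1)/(g - 3)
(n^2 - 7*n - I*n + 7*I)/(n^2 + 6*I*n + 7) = (n - 7)/(n + 7*I)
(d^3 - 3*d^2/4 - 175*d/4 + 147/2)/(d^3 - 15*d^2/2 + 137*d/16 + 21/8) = 4*(d + 7)/(4*d + 1)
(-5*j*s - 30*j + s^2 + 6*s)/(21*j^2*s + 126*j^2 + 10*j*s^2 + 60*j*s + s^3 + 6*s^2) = (-5*j + s)/(21*j^2 + 10*j*s + s^2)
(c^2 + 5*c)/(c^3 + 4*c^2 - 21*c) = (c + 5)/(c^2 + 4*c - 21)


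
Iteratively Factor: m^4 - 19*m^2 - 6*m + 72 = (m - 4)*(m^3 + 4*m^2 - 3*m - 18) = (m - 4)*(m + 3)*(m^2 + m - 6) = (m - 4)*(m - 2)*(m + 3)*(m + 3)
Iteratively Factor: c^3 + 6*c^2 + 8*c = (c + 2)*(c^2 + 4*c) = c*(c + 2)*(c + 4)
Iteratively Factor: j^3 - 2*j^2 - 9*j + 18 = (j + 3)*(j^2 - 5*j + 6) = (j - 2)*(j + 3)*(j - 3)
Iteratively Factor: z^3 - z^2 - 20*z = (z - 5)*(z^2 + 4*z) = (z - 5)*(z + 4)*(z)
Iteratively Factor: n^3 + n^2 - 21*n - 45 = (n - 5)*(n^2 + 6*n + 9) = (n - 5)*(n + 3)*(n + 3)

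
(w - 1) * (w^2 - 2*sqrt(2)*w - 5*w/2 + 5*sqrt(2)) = w^3 - 7*w^2/2 - 2*sqrt(2)*w^2 + 5*w/2 + 7*sqrt(2)*w - 5*sqrt(2)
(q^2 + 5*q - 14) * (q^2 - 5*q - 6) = q^4 - 45*q^2 + 40*q + 84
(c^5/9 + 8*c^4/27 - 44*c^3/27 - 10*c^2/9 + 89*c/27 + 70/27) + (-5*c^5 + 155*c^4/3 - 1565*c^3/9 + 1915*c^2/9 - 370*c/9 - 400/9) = -44*c^5/9 + 1403*c^4/27 - 4739*c^3/27 + 635*c^2/3 - 1021*c/27 - 1130/27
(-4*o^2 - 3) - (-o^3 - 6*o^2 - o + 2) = o^3 + 2*o^2 + o - 5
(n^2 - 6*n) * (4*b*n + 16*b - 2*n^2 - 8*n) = 4*b*n^3 - 8*b*n^2 - 96*b*n - 2*n^4 + 4*n^3 + 48*n^2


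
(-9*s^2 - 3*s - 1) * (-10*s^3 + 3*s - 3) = 90*s^5 + 30*s^4 - 17*s^3 + 18*s^2 + 6*s + 3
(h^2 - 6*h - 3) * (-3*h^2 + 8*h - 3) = -3*h^4 + 26*h^3 - 42*h^2 - 6*h + 9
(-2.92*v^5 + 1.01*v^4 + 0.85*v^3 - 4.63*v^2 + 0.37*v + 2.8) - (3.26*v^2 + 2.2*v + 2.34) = -2.92*v^5 + 1.01*v^4 + 0.85*v^3 - 7.89*v^2 - 1.83*v + 0.46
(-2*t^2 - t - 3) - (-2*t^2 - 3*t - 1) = 2*t - 2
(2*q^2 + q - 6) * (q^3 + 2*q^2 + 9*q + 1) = 2*q^5 + 5*q^4 + 14*q^3 - q^2 - 53*q - 6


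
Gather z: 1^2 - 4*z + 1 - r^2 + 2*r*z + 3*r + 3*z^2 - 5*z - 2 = -r^2 + 3*r + 3*z^2 + z*(2*r - 9)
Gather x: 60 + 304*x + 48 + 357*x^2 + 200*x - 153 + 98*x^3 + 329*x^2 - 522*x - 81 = 98*x^3 + 686*x^2 - 18*x - 126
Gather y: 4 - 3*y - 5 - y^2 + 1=-y^2 - 3*y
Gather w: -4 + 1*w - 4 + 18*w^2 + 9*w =18*w^2 + 10*w - 8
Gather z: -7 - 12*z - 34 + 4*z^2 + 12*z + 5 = 4*z^2 - 36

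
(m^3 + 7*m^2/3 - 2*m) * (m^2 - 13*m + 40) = m^5 - 32*m^4/3 + 23*m^3/3 + 358*m^2/3 - 80*m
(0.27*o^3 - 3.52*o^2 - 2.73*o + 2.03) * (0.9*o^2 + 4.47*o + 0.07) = 0.243*o^5 - 1.9611*o^4 - 18.1725*o^3 - 10.6225*o^2 + 8.883*o + 0.1421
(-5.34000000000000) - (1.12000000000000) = -6.46000000000000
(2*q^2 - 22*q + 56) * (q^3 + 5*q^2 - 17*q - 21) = 2*q^5 - 12*q^4 - 88*q^3 + 612*q^2 - 490*q - 1176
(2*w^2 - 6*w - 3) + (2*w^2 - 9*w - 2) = 4*w^2 - 15*w - 5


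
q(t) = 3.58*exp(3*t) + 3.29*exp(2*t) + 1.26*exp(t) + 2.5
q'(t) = 10.74*exp(3*t) + 6.58*exp(2*t) + 1.26*exp(t)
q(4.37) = 1788663.47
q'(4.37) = 5345228.14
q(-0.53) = 5.11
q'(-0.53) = 5.21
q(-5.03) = 2.51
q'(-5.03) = 0.01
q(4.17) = 984165.01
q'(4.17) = 2938545.63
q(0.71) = 48.80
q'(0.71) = 120.16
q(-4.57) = 2.51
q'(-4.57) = 0.01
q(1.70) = 695.18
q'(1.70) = 1965.66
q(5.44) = 43984571.76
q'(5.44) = 131778416.23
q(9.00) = 1904948732865.29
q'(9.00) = 5714630156870.13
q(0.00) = 10.63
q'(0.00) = 18.58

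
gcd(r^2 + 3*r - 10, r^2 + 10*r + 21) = 1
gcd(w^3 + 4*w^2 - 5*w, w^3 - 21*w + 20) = w^2 + 4*w - 5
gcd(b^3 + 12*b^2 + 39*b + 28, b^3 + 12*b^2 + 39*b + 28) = b^3 + 12*b^2 + 39*b + 28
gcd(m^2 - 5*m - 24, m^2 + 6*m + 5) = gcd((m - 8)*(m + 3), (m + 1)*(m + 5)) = 1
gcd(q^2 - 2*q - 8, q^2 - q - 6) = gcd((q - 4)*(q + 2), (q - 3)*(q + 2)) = q + 2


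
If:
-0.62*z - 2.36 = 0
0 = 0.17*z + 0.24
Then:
No Solution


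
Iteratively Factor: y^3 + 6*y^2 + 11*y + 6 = (y + 3)*(y^2 + 3*y + 2) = (y + 1)*(y + 3)*(y + 2)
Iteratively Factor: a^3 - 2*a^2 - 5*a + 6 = (a - 3)*(a^2 + a - 2) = (a - 3)*(a - 1)*(a + 2)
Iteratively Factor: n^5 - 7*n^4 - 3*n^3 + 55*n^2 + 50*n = (n - 5)*(n^4 - 2*n^3 - 13*n^2 - 10*n) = (n - 5)*(n + 1)*(n^3 - 3*n^2 - 10*n) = n*(n - 5)*(n + 1)*(n^2 - 3*n - 10) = n*(n - 5)*(n + 1)*(n + 2)*(n - 5)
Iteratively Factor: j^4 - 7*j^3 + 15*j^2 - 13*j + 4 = (j - 1)*(j^3 - 6*j^2 + 9*j - 4) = (j - 1)^2*(j^2 - 5*j + 4) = (j - 1)^3*(j - 4)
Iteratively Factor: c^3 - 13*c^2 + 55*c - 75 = (c - 3)*(c^2 - 10*c + 25) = (c - 5)*(c - 3)*(c - 5)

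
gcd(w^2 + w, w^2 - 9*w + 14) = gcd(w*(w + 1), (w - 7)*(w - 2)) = 1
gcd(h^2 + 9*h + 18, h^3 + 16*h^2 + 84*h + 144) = h + 6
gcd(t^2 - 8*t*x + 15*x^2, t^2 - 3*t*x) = -t + 3*x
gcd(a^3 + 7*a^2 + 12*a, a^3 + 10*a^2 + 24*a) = a^2 + 4*a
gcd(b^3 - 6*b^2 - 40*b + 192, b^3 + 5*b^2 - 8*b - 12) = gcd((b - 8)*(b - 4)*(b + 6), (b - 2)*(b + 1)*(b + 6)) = b + 6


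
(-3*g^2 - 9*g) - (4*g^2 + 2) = -7*g^2 - 9*g - 2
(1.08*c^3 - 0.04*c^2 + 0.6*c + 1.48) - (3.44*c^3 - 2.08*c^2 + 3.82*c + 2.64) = -2.36*c^3 + 2.04*c^2 - 3.22*c - 1.16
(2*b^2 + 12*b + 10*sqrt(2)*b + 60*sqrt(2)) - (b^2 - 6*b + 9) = b^2 + 10*sqrt(2)*b + 18*b - 9 + 60*sqrt(2)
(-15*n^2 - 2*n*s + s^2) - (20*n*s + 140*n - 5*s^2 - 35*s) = -15*n^2 - 22*n*s - 140*n + 6*s^2 + 35*s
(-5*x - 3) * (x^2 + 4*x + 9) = -5*x^3 - 23*x^2 - 57*x - 27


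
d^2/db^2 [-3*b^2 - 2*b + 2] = -6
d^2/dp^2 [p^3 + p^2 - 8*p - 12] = 6*p + 2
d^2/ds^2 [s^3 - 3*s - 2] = 6*s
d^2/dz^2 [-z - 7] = 0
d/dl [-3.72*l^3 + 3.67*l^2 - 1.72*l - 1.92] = -11.16*l^2 + 7.34*l - 1.72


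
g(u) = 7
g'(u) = 0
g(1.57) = 7.00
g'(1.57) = 0.00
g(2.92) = 7.00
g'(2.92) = 0.00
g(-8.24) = 7.00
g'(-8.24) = 0.00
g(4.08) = 7.00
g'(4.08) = 0.00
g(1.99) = 7.00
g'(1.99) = 0.00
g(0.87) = 7.00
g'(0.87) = 0.00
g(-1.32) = 7.00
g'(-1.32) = 0.00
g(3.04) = 7.00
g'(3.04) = 0.00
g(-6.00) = 7.00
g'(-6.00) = 0.00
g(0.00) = 7.00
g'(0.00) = 0.00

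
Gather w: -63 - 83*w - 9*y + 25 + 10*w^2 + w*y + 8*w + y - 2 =10*w^2 + w*(y - 75) - 8*y - 40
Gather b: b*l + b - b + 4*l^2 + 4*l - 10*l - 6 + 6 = b*l + 4*l^2 - 6*l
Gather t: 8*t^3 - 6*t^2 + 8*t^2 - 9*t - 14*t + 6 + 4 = 8*t^3 + 2*t^2 - 23*t + 10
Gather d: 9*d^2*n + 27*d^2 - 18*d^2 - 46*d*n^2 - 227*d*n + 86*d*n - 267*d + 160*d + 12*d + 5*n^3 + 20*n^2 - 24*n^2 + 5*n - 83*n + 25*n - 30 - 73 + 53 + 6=d^2*(9*n + 9) + d*(-46*n^2 - 141*n - 95) + 5*n^3 - 4*n^2 - 53*n - 44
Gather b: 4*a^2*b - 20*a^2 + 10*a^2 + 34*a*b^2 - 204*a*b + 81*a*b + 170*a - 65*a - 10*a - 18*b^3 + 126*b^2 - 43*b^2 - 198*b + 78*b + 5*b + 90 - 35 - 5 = -10*a^2 + 95*a - 18*b^3 + b^2*(34*a + 83) + b*(4*a^2 - 123*a - 115) + 50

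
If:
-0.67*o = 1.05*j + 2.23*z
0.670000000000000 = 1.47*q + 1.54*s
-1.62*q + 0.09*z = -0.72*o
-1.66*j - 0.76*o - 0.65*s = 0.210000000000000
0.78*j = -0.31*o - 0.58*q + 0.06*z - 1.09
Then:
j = 0.45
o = -2.50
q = -1.08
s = 1.47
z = 0.54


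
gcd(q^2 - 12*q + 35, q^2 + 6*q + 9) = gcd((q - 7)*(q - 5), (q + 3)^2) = 1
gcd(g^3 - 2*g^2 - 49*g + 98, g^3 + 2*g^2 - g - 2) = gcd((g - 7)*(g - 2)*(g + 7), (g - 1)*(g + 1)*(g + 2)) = 1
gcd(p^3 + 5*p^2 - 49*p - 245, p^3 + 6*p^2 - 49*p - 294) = p^2 - 49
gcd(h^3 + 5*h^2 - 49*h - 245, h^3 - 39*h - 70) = h^2 - 2*h - 35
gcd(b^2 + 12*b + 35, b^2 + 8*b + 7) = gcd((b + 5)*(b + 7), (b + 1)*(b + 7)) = b + 7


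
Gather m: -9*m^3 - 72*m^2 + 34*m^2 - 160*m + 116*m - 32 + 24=-9*m^3 - 38*m^2 - 44*m - 8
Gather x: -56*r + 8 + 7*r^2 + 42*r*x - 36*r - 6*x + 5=7*r^2 - 92*r + x*(42*r - 6) + 13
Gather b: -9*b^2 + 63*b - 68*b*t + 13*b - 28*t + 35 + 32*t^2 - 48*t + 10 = -9*b^2 + b*(76 - 68*t) + 32*t^2 - 76*t + 45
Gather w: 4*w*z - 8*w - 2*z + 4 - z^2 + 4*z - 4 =w*(4*z - 8) - z^2 + 2*z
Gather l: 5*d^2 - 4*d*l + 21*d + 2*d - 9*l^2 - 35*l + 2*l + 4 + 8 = 5*d^2 + 23*d - 9*l^2 + l*(-4*d - 33) + 12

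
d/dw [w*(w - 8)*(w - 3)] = 3*w^2 - 22*w + 24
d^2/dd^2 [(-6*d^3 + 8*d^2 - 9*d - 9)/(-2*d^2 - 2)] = (3*d^3 + 51*d^2 - 9*d - 17)/(d^6 + 3*d^4 + 3*d^2 + 1)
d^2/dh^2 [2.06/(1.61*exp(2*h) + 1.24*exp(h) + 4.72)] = (2.06*(3.22*exp(h) + 1.24)*(6.44*exp(h) + 2.48)*exp(h) - (13.2664*exp(h) + 2.5544)*(1.61*exp(2*h) + 1.24*exp(h) + 4.72))*exp(h)/(1.61*exp(2*h) + 1.24*exp(h) + 4.72)^3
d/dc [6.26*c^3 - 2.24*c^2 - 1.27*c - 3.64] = 18.78*c^2 - 4.48*c - 1.27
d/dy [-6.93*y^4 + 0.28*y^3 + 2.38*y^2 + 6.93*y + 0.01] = -27.72*y^3 + 0.84*y^2 + 4.76*y + 6.93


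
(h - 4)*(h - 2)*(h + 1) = h^3 - 5*h^2 + 2*h + 8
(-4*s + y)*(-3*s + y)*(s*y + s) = 12*s^3*y + 12*s^3 - 7*s^2*y^2 - 7*s^2*y + s*y^3 + s*y^2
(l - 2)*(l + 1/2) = l^2 - 3*l/2 - 1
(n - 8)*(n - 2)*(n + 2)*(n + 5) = n^4 - 3*n^3 - 44*n^2 + 12*n + 160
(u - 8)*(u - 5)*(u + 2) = u^3 - 11*u^2 + 14*u + 80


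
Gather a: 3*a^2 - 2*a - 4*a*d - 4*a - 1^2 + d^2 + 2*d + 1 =3*a^2 + a*(-4*d - 6) + d^2 + 2*d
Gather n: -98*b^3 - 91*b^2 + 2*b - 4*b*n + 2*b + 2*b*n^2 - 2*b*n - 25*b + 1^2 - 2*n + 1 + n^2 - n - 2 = -98*b^3 - 91*b^2 - 21*b + n^2*(2*b + 1) + n*(-6*b - 3)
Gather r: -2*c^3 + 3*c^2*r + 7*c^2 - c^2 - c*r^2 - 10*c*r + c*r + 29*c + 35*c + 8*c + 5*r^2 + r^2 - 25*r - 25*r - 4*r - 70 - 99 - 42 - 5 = -2*c^3 + 6*c^2 + 72*c + r^2*(6 - c) + r*(3*c^2 - 9*c - 54) - 216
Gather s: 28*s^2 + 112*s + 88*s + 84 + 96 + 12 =28*s^2 + 200*s + 192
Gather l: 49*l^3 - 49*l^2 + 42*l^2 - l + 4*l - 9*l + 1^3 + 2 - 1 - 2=49*l^3 - 7*l^2 - 6*l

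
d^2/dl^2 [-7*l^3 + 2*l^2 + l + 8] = 4 - 42*l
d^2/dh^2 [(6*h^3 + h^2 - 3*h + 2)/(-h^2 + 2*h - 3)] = 2*(-5*h^3 + 111*h^2 - 177*h + 7)/(h^6 - 6*h^5 + 21*h^4 - 44*h^3 + 63*h^2 - 54*h + 27)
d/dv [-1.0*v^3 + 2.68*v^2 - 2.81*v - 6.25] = -3.0*v^2 + 5.36*v - 2.81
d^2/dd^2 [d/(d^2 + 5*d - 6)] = 2*(d*(2*d + 5)^2 - (3*d + 5)*(d^2 + 5*d - 6))/(d^2 + 5*d - 6)^3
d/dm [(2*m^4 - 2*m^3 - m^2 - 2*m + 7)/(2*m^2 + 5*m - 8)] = (8*m^5 + 26*m^4 - 84*m^3 + 47*m^2 - 12*m - 19)/(4*m^4 + 20*m^3 - 7*m^2 - 80*m + 64)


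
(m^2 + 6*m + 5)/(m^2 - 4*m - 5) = (m + 5)/(m - 5)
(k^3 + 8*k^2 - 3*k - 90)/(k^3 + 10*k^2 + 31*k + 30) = (k^2 + 3*k - 18)/(k^2 + 5*k + 6)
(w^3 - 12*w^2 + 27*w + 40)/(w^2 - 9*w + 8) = (w^2 - 4*w - 5)/(w - 1)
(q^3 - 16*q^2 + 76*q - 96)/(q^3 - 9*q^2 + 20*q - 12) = (q - 8)/(q - 1)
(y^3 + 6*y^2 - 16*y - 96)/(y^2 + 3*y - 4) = (y^2 + 2*y - 24)/(y - 1)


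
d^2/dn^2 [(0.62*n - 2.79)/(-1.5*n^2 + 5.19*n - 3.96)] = (-(0.62*n - 2.79)*(3.0*n - 5.19)*(6.0*n - 10.38) + (5.58*n - 14.8056)*(1.5*n^2 - 5.19*n + 3.96))/(1.5*n^2 - 5.19*n + 3.96)^3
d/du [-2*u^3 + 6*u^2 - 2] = 6*u*(2 - u)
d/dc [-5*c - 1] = -5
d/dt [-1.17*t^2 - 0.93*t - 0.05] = -2.34*t - 0.93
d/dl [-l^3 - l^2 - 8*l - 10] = -3*l^2 - 2*l - 8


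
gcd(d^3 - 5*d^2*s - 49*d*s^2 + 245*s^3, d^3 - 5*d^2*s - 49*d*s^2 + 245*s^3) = d^3 - 5*d^2*s - 49*d*s^2 + 245*s^3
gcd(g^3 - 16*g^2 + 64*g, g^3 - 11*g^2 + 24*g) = g^2 - 8*g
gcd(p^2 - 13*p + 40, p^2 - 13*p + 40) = p^2 - 13*p + 40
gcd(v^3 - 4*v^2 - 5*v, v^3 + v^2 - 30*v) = v^2 - 5*v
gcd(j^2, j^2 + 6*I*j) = j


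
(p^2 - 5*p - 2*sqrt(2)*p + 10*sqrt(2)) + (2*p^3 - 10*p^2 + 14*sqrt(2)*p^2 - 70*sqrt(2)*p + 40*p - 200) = 2*p^3 - 9*p^2 + 14*sqrt(2)*p^2 - 72*sqrt(2)*p + 35*p - 200 + 10*sqrt(2)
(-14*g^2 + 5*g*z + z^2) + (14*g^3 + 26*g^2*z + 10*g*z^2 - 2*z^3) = 14*g^3 + 26*g^2*z - 14*g^2 + 10*g*z^2 + 5*g*z - 2*z^3 + z^2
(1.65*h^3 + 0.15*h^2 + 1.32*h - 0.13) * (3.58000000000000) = 5.907*h^3 + 0.537*h^2 + 4.7256*h - 0.4654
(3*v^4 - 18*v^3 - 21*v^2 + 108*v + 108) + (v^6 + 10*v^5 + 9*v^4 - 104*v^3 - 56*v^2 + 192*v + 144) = v^6 + 10*v^5 + 12*v^4 - 122*v^3 - 77*v^2 + 300*v + 252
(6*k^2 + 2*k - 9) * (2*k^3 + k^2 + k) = 12*k^5 + 10*k^4 - 10*k^3 - 7*k^2 - 9*k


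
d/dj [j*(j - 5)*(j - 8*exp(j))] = -8*j^2*exp(j) + 3*j^2 + 24*j*exp(j) - 10*j + 40*exp(j)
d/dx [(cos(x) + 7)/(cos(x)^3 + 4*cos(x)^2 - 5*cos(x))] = (115*cos(x) + 25*cos(2*x) + cos(3*x) - 45)*sin(x)/(2*(cos(x) - 1)^2*(cos(x) + 5)^2*cos(x)^2)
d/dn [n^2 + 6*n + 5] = 2*n + 6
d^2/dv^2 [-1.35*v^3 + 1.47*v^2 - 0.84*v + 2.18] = 2.94 - 8.1*v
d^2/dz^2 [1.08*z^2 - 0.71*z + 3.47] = 2.16000000000000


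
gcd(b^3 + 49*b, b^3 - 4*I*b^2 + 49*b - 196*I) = b^2 + 49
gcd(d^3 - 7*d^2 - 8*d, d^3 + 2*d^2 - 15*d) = d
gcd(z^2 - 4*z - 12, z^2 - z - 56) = 1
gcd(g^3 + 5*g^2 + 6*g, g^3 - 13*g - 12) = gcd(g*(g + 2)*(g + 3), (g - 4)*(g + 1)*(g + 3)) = g + 3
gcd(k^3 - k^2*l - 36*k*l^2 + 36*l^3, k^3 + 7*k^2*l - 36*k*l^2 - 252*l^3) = k^2 - 36*l^2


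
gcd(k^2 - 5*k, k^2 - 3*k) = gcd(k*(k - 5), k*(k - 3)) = k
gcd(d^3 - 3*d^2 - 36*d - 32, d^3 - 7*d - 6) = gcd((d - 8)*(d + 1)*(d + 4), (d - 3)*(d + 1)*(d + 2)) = d + 1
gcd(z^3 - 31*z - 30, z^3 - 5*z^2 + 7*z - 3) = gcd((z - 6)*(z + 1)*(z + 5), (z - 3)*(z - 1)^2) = 1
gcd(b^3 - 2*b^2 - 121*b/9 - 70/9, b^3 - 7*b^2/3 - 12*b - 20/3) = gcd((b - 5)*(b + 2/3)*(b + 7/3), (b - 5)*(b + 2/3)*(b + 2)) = b^2 - 13*b/3 - 10/3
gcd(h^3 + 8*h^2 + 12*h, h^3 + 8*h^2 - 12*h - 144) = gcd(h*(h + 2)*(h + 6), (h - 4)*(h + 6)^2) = h + 6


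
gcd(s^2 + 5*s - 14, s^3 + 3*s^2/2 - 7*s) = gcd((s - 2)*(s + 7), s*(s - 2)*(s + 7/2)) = s - 2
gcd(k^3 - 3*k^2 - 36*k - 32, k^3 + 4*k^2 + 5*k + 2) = k + 1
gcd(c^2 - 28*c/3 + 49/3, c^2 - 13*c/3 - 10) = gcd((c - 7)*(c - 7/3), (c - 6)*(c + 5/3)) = 1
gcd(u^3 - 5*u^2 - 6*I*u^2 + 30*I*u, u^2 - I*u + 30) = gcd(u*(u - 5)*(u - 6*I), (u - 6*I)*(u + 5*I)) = u - 6*I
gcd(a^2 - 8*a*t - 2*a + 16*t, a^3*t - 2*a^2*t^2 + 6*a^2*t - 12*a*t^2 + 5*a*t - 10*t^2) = 1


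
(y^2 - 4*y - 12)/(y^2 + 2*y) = (y - 6)/y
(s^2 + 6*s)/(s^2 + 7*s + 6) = s/(s + 1)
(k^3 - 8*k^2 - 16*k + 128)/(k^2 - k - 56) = (k^2 - 16)/(k + 7)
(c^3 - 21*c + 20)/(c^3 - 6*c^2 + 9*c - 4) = (c + 5)/(c - 1)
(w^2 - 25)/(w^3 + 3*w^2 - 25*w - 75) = 1/(w + 3)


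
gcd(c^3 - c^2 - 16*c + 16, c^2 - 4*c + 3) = c - 1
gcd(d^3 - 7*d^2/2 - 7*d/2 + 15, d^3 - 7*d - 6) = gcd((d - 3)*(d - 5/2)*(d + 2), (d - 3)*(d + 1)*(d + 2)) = d^2 - d - 6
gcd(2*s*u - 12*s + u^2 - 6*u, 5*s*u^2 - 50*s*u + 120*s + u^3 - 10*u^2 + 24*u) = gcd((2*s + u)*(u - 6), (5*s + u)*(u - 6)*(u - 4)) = u - 6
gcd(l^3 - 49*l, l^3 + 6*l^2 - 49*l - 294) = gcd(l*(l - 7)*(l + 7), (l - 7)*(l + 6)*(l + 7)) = l^2 - 49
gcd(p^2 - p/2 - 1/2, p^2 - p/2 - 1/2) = p^2 - p/2 - 1/2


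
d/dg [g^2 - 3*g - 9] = 2*g - 3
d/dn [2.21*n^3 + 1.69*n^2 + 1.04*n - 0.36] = 6.63*n^2 + 3.38*n + 1.04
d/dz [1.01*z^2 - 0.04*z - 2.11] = 2.02*z - 0.04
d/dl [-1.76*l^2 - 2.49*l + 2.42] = -3.52*l - 2.49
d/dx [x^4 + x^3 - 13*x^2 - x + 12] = 4*x^3 + 3*x^2 - 26*x - 1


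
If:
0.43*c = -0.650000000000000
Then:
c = -1.51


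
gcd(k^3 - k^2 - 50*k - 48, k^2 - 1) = k + 1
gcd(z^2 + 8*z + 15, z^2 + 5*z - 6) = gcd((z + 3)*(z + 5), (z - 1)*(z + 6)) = 1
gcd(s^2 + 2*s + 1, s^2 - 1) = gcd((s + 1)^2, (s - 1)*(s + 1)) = s + 1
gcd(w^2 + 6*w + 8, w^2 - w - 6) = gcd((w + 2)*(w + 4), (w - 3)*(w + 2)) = w + 2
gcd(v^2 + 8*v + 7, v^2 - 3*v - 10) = 1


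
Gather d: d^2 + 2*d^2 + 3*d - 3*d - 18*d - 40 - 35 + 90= 3*d^2 - 18*d + 15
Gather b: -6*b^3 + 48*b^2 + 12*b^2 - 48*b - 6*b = -6*b^3 + 60*b^2 - 54*b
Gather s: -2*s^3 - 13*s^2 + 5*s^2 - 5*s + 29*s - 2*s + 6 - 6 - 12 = -2*s^3 - 8*s^2 + 22*s - 12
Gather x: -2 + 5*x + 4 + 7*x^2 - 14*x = 7*x^2 - 9*x + 2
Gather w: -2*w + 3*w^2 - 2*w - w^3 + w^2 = -w^3 + 4*w^2 - 4*w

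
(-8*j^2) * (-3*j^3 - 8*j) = 24*j^5 + 64*j^3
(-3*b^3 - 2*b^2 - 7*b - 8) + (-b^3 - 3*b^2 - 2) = -4*b^3 - 5*b^2 - 7*b - 10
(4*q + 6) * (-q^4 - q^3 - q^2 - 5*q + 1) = -4*q^5 - 10*q^4 - 10*q^3 - 26*q^2 - 26*q + 6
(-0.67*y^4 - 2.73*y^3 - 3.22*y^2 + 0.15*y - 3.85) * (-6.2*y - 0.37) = 4.154*y^5 + 17.1739*y^4 + 20.9741*y^3 + 0.2614*y^2 + 23.8145*y + 1.4245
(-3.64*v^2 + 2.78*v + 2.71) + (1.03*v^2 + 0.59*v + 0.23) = -2.61*v^2 + 3.37*v + 2.94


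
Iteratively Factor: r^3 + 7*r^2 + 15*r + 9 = (r + 1)*(r^2 + 6*r + 9) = (r + 1)*(r + 3)*(r + 3)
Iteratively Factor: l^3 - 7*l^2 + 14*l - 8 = (l - 4)*(l^2 - 3*l + 2) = (l - 4)*(l - 1)*(l - 2)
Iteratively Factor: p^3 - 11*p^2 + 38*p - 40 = (p - 2)*(p^2 - 9*p + 20) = (p - 5)*(p - 2)*(p - 4)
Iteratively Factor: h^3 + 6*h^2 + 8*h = (h)*(h^2 + 6*h + 8) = h*(h + 4)*(h + 2)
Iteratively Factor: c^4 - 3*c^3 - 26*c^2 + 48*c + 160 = (c - 4)*(c^3 + c^2 - 22*c - 40) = (c - 5)*(c - 4)*(c^2 + 6*c + 8) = (c - 5)*(c - 4)*(c + 2)*(c + 4)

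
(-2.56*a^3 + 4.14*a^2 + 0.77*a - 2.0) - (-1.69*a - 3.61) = -2.56*a^3 + 4.14*a^2 + 2.46*a + 1.61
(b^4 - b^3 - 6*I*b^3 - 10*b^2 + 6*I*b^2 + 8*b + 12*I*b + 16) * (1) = b^4 - b^3 - 6*I*b^3 - 10*b^2 + 6*I*b^2 + 8*b + 12*I*b + 16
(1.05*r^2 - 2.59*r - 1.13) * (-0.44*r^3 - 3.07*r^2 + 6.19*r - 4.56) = -0.462*r^5 - 2.0839*r^4 + 14.948*r^3 - 17.351*r^2 + 4.8157*r + 5.1528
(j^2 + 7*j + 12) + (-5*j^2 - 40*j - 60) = -4*j^2 - 33*j - 48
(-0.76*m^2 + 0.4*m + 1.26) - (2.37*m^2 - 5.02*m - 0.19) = -3.13*m^2 + 5.42*m + 1.45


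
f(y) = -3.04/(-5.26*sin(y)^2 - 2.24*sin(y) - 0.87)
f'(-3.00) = 5.24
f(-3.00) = 4.62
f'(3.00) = 6.73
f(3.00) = 2.36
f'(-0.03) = -8.97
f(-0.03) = 3.76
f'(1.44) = -0.07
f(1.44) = 0.37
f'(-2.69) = -8.04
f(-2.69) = 3.40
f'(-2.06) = -1.13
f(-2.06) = 1.02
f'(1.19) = -0.24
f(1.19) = 0.41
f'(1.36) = -0.12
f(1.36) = 0.38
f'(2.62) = 1.82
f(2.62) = 0.92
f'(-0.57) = 6.18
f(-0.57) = 2.55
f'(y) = -3.04*(10.52*sin(y)*cos(y) + 2.24*cos(y))/(-5.26*sin(y)^2 - 2.24*sin(y) - 0.87)^2 = -(31.9808*sin(y) + 6.8096)*cos(y)/(5.26*sin(y)^2 + 2.24*sin(y) + 0.87)^2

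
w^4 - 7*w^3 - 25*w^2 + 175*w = w*(w - 7)*(w - 5)*(w + 5)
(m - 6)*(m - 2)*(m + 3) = m^3 - 5*m^2 - 12*m + 36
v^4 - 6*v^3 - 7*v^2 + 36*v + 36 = (v - 6)*(v - 3)*(v + 1)*(v + 2)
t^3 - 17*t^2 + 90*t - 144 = (t - 8)*(t - 6)*(t - 3)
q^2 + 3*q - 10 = (q - 2)*(q + 5)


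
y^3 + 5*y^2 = y^2*(y + 5)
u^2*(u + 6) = u^3 + 6*u^2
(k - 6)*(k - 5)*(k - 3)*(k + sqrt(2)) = k^4 - 14*k^3 + sqrt(2)*k^3 - 14*sqrt(2)*k^2 + 63*k^2 - 90*k + 63*sqrt(2)*k - 90*sqrt(2)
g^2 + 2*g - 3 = (g - 1)*(g + 3)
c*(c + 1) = c^2 + c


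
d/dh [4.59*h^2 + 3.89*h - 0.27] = 9.18*h + 3.89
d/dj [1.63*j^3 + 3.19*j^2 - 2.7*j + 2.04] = 4.89*j^2 + 6.38*j - 2.7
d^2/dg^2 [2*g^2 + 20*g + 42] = 4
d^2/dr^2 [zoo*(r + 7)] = 0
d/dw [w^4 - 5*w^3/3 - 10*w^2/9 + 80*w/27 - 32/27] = 4*w^3 - 5*w^2 - 20*w/9 + 80/27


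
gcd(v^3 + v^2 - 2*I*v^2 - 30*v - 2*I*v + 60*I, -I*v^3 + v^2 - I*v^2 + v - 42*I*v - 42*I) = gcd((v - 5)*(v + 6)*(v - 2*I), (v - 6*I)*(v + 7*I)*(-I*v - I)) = 1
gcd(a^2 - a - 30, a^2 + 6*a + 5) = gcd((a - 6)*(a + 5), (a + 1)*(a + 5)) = a + 5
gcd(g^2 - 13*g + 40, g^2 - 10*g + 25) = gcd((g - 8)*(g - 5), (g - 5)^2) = g - 5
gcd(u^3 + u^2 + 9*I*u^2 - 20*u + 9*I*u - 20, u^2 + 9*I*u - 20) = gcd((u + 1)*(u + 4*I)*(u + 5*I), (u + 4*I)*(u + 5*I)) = u^2 + 9*I*u - 20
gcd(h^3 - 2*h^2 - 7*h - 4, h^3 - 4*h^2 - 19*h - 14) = h + 1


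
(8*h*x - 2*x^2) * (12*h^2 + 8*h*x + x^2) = 96*h^3*x + 40*h^2*x^2 - 8*h*x^3 - 2*x^4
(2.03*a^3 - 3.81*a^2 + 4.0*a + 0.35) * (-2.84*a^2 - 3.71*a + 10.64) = -5.7652*a^5 + 3.2891*a^4 + 24.3743*a^3 - 56.3724*a^2 + 41.2615*a + 3.724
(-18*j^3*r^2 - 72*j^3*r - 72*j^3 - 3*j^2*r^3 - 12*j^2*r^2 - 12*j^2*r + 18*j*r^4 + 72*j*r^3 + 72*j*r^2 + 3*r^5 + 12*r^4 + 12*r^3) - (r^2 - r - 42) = -18*j^3*r^2 - 72*j^3*r - 72*j^3 - 3*j^2*r^3 - 12*j^2*r^2 - 12*j^2*r + 18*j*r^4 + 72*j*r^3 + 72*j*r^2 + 3*r^5 + 12*r^4 + 12*r^3 - r^2 + r + 42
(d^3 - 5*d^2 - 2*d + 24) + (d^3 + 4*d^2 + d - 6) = 2*d^3 - d^2 - d + 18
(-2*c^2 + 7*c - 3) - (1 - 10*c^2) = 8*c^2 + 7*c - 4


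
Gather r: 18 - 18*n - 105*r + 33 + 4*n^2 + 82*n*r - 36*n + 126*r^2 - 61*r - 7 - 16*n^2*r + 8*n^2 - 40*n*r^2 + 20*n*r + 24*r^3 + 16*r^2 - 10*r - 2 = 12*n^2 - 54*n + 24*r^3 + r^2*(142 - 40*n) + r*(-16*n^2 + 102*n - 176) + 42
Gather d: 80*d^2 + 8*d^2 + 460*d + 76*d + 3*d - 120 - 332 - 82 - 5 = 88*d^2 + 539*d - 539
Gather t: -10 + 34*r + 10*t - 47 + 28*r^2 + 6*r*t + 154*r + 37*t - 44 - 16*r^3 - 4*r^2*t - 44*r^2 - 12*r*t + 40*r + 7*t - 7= -16*r^3 - 16*r^2 + 228*r + t*(-4*r^2 - 6*r + 54) - 108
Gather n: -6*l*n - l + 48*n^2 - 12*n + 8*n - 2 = -l + 48*n^2 + n*(-6*l - 4) - 2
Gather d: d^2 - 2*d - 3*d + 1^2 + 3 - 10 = d^2 - 5*d - 6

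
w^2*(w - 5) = w^3 - 5*w^2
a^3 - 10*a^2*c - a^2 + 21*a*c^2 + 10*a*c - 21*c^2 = (a - 1)*(a - 7*c)*(a - 3*c)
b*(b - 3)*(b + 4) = b^3 + b^2 - 12*b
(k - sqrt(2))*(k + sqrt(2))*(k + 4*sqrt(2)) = k^3 + 4*sqrt(2)*k^2 - 2*k - 8*sqrt(2)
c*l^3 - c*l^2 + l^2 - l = l*(l - 1)*(c*l + 1)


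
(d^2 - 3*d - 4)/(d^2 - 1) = (d - 4)/(d - 1)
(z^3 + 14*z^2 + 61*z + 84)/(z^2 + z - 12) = (z^2 + 10*z + 21)/(z - 3)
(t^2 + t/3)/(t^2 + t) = (t + 1/3)/(t + 1)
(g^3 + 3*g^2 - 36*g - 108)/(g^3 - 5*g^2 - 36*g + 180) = (g + 3)/(g - 5)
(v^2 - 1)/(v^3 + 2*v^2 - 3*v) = (v + 1)/(v*(v + 3))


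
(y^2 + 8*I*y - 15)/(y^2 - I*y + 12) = (y + 5*I)/(y - 4*I)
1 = 1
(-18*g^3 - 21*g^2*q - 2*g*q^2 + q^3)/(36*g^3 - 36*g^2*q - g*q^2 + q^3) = (3*g^2 + 4*g*q + q^2)/(-6*g^2 + 5*g*q + q^2)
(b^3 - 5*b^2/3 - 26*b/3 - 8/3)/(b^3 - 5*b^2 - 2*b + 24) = (b + 1/3)/(b - 3)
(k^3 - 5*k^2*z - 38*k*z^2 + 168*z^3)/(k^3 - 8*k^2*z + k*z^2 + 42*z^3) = (-k^2 - 2*k*z + 24*z^2)/(-k^2 + k*z + 6*z^2)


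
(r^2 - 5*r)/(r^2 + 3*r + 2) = r*(r - 5)/(r^2 + 3*r + 2)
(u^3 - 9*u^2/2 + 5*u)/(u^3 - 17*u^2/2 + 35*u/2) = (2*u^2 - 9*u + 10)/(2*u^2 - 17*u + 35)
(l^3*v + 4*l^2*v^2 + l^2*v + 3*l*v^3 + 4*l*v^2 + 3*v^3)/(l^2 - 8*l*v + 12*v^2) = v*(l^3 + 4*l^2*v + l^2 + 3*l*v^2 + 4*l*v + 3*v^2)/(l^2 - 8*l*v + 12*v^2)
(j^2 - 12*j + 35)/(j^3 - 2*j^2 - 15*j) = (j - 7)/(j*(j + 3))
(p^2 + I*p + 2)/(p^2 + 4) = (p - I)/(p - 2*I)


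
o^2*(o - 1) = o^3 - o^2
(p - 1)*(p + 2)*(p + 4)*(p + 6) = p^4 + 11*p^3 + 32*p^2 + 4*p - 48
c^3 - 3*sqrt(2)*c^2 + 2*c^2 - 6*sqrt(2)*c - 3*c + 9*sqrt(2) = (c - 1)*(c + 3)*(c - 3*sqrt(2))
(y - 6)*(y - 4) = y^2 - 10*y + 24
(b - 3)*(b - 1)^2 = b^3 - 5*b^2 + 7*b - 3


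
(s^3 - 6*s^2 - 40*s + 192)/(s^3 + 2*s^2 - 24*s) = (s - 8)/s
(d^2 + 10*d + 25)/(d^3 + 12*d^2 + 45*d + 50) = 1/(d + 2)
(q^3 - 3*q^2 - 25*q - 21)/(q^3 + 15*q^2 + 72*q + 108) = (q^2 - 6*q - 7)/(q^2 + 12*q + 36)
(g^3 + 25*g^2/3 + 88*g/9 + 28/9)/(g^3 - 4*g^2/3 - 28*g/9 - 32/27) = 3*(g + 7)/(3*g - 8)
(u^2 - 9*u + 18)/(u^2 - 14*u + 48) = (u - 3)/(u - 8)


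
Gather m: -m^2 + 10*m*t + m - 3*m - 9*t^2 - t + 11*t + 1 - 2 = -m^2 + m*(10*t - 2) - 9*t^2 + 10*t - 1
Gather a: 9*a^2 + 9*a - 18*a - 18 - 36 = 9*a^2 - 9*a - 54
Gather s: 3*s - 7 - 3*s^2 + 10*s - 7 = -3*s^2 + 13*s - 14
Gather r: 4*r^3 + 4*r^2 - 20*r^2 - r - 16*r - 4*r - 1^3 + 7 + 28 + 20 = 4*r^3 - 16*r^2 - 21*r + 54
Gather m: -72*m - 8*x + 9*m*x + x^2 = m*(9*x - 72) + x^2 - 8*x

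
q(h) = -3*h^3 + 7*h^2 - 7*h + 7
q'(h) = -9*h^2 + 14*h - 7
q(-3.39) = 228.05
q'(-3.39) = -157.89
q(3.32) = -48.87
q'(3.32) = -59.72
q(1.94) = -2.14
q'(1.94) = -13.71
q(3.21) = -42.57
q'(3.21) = -54.80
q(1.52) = 2.00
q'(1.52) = -6.51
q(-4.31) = 407.39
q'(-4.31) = -234.52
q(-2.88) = 156.88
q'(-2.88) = -121.97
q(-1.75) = 56.77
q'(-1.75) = -59.06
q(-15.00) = 11812.00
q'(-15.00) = -2242.00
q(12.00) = -4253.00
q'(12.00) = -1135.00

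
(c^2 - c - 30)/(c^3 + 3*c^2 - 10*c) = (c - 6)/(c*(c - 2))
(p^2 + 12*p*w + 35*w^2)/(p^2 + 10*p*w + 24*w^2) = (p^2 + 12*p*w + 35*w^2)/(p^2 + 10*p*w + 24*w^2)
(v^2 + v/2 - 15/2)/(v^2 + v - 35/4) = 2*(v + 3)/(2*v + 7)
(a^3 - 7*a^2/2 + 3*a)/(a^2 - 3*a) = (a^2 - 7*a/2 + 3)/(a - 3)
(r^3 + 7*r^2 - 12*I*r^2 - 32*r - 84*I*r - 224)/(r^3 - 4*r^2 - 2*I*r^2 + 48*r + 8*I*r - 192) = (r^2 + r*(7 - 4*I) - 28*I)/(r^2 + r*(-4 + 6*I) - 24*I)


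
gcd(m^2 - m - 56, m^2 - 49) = m + 7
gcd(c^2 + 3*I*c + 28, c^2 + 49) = c + 7*I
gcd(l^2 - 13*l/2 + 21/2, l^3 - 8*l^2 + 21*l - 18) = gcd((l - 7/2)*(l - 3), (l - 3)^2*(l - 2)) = l - 3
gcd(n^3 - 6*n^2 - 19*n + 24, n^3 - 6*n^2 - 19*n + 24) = n^3 - 6*n^2 - 19*n + 24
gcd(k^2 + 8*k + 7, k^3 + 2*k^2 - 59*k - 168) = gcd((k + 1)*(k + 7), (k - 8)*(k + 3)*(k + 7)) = k + 7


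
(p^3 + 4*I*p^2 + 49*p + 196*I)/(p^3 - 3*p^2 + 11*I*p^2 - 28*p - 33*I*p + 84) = (p - 7*I)/(p - 3)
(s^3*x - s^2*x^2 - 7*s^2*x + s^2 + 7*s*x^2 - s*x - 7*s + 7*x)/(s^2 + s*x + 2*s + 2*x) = (s^3*x - s^2*x^2 - 7*s^2*x + s^2 + 7*s*x^2 - s*x - 7*s + 7*x)/(s^2 + s*x + 2*s + 2*x)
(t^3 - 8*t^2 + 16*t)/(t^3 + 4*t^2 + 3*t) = (t^2 - 8*t + 16)/(t^2 + 4*t + 3)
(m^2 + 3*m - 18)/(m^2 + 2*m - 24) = (m - 3)/(m - 4)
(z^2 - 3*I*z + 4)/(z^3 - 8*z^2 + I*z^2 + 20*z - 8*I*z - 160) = (z + I)/(z^2 + z*(-8 + 5*I) - 40*I)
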